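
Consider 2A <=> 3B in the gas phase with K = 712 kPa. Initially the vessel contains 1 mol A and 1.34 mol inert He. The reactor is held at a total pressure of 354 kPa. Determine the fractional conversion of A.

Basis: 1 mol A initially; let X = conversion of A. Extent ξ = 0.5X.
At extent ξ: n_A = 1 − X; n_B = 1.5X; n_I = 1.34 (inert).
n_T = Σnᵢ = 2.34 + 0.5X.
Mole fractions y_i = n_i/n_T; K = p_B^3 / (p_A^2) with p_i = y_i·P.
Substituting and setting equal to 712 kPa gives a polynomial in X; the root in (0,1) is X = 0.616.

X = 0.616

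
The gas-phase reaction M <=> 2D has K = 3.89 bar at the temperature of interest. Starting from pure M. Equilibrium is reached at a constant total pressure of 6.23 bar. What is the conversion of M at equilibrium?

X = 0.367

Take 1 mol M as basis and let X be its fractional conversion, so ξ = X.
Moles: n_M = 1 − X; n_D = 2X.
n_T = Σnᵢ = 1 + X.
y_i = n_i/n_T, p_i = y_i·P. K = p_D^2 / (p_M).
Equating to 3.89 bar and solving on 0 < X < 1: X = 0.367.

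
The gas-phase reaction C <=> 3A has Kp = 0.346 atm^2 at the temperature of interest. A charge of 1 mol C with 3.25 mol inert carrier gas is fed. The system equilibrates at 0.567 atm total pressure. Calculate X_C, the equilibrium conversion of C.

X = 0.715

Basis: 1 mol C initially; let X = conversion of C. Extent ξ = X.
Mole table: n_C = 1 − X; n_A = 3X; n_I = 3.25 (inert).
Summing: n_T = 4.25 + 2X.
y_i = n_i/n_T, p_i = y_i·P. Kp = p_A^3 / (p_C).
Equating to 0.346 atm^2 and solving on 0 < X < 1: X = 0.715.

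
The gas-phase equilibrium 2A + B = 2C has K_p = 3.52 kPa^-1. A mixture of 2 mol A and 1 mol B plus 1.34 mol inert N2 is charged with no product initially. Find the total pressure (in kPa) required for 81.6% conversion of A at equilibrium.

Let X = conversion of A (basis 2 mol A); extent of reaction ξ = X.
Mole table: n_A = 2 − 2X; n_B = 1 − X; n_C = 2X; n_I = 1.34 (inert).
n_T = Σnᵢ = 4.34 − X.
K_p = p_C^2 / (p_A^2 p_B) with p_i = (n_i/n_T)·P.
At X = 0.816: the mole-fraction product g(X) = Π y_i^ν_i = 376.7. Since K_p = g(X)·P^{-1}, P = (g/K_p)^(1/1) = (376.7/3.52)^(1/1) = 107 kPa.

P = 107 kPa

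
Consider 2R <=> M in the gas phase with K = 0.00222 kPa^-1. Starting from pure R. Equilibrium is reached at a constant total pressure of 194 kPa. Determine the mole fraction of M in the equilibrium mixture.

y_M = 0.245

Basis: 1 mol R initially; let X = conversion of R. Extent ξ = 0.5X.
Mole table: n_R = 1 − X; n_M = 0.5X.
Total moles n_T = 1 − 0.5X.
With p_i = (n_i/n_T)P, K = p_M / (p_R^2).
Equating to 0.00222 kPa^-1 and solving on 0 < X < 1: X = 0.394.
Then n_M = 0.197, n_T = 0.803, so y_M = 0.245.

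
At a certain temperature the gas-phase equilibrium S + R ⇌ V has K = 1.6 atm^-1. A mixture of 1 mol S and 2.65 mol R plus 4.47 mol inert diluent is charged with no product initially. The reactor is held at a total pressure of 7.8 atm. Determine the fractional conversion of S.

Let X = conversion of S (basis 1 mol S); extent of reaction ξ = X.
Mole table: n_S = 1 − X; n_R = 2.65 − X; n_V = X; n_I = 4.47 (inert).
Summing: n_T = 8.12 − X.
With p_i = (n_i/n_T)P, K = p_V / (p_S p_R).
Equating to 1.6 atm^-1 and solving on 0 < X < 1: X = 0.762.

X = 0.762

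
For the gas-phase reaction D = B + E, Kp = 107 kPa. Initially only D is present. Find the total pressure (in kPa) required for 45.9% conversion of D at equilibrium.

Basis: 1 mol D initially; let X = conversion of D. Extent ξ = X.
Moles: n_D = 1 − X; n_B = X; n_E = X.
Summing: n_T = 1 + X.
Kp = p_B p_E / (p_D) with p_i = (n_i/n_T)·P.
At X = 0.459: the mole-fraction product g(X) = Π y_i^ν_i = 0.2669. Since Kp = g(X)·P^{1}, P = (Kp/g)^(1/1) = (107/0.2669)^(1/1) = 401 kPa.

P = 401 kPa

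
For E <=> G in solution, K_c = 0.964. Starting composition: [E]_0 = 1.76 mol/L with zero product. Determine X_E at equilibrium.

X = 0.491

Let X = conversion of E; extent ξ = 1.76·X mol/L.
Concentrations: [E] = 1.76 − 1.76X; [G] = 1.76X.
K_c = [G] / ([E]).
Solving K_c = 0.964 for X ∈ (0,1): X = 0.491.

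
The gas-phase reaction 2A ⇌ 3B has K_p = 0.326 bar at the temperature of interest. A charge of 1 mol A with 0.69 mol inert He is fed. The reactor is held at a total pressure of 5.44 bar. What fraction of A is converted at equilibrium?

X = 0.260

Let X = conversion of A (basis 1 mol A); extent of reaction ξ = 0.5X.
Moles: n_A = 1 − X; n_B = 1.5X; n_I = 0.69 (inert).
Summing: n_T = 1.69 + 0.5X.
Mole fractions y_i = n_i/n_T; K_p = p_B^3 / (p_A^2) with p_i = y_i·P.
Equating to 0.326 bar and solving on 0 < X < 1: X = 0.260.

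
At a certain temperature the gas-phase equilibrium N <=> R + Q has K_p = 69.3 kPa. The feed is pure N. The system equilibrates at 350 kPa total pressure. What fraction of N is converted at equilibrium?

X = 0.407

Basis: 1 mol N initially; let X = conversion of N. Extent ξ = X.
Mole table: n_N = 1 − X; n_R = X; n_Q = X.
n_T = Σnᵢ = 1 + X.
Mole fractions y_i = n_i/n_T; K_p = p_R p_Q / (p_N) with p_i = y_i·P.
This yields a degree-2 equation in X; solving on (0,1), X = 0.407.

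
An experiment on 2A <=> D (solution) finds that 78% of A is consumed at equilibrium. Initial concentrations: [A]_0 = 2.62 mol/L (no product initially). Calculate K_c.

K_c = 3.08 L/mol

Let X = conversion of A.
Concentrations: [A] = 2.62 − 2.62X; [D] = 1.31X.
At X = 0.78: [A] = 0.576, [D] = 1.02.
K_c = [D] / ([A]^2) = 3.08 L/mol.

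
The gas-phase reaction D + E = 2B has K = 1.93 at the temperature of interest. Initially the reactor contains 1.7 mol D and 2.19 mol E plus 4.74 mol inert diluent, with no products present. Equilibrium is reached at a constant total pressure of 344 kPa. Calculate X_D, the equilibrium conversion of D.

Take 1.7 mol D as basis and let X be its fractional conversion, so ξ = 1.7X.
Moles: n_D = 1.7 − 1.7X; n_E = 2.19 − 1.7X; n_B = 3.4X; n_I = 4.74 (inert).
Total moles n_T = 8.63 (Δν = 0, constant).
y_i = n_i/n_T, p_i = y_i·P. K = p_B^2 / (p_D p_E).
This yields a degree-2 equation in X; solving on (0,1), X = 0.463.

X = 0.463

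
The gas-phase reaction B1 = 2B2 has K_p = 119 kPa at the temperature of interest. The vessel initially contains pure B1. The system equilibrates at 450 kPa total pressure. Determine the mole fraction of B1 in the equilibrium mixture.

y_B1 = 0.601

Basis: 1 mol B1 initially; let X = conversion of B1. Extent ξ = X.
Moles: n_B1 = 1 − X; n_B2 = 2X.
Summing: n_T = 1 + X.
Mole fractions y_i = n_i/n_T; K_p = p_B2^2 / (p_B1) with p_i = y_i·P.
This yields a degree-2 equation in X; solving on (0,1), X = 0.249.
Then n_B1 = 0.751, n_T = 1.25, so y_B1 = 0.601.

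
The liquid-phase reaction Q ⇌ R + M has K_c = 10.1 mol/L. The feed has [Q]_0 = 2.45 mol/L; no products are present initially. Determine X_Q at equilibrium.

Let X = conversion of Q; extent ξ = 2.45·X mol/L.
Concentrations: [Q] = 2.45 − 2.45X; [R] = 2.45X; [M] = 2.45X.
K_c = [R] [M] / ([Q]).
This equals 10.1 at X = 0.832 (the root in 0 < X < 1).

X = 0.832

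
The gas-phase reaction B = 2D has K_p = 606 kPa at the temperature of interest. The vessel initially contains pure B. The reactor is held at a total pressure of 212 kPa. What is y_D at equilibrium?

y_D = 0.785

Let X = conversion of B (basis 1 mol B); extent of reaction ξ = X.
Species balance: n_B = 1 − X; n_D = 2X.
Summing: n_T = 1 + X.
With p_i = (n_i/n_T)P, K_p = p_D^2 / (p_B).
Setting this equal to 606 kPa and taking the physical root (0 < X < 1) gives X = 0.646.
Then n_D = 1.29, n_T = 1.65, so y_D = 0.785.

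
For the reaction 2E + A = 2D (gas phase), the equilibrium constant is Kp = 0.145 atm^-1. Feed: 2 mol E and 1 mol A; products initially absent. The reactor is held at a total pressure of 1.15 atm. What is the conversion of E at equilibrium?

X = 0.180

Basis: 2 mol E initially; let X = conversion of E. Extent ξ = X.
At extent ξ: n_E = 2 − 2X; n_A = 1 − X; n_D = 2X.
n_T = Σnᵢ = 3 − X.
Mole fractions y_i = n_i/n_T; Kp = p_D^2 / (p_E^2 p_A) with p_i = y_i·P.
Substituting and setting equal to 0.145 atm^-1 gives a polynomial in X; the root in (0,1) is X = 0.180.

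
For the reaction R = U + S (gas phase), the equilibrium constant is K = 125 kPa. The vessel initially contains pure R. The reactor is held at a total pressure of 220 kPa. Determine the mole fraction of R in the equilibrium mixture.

Take 1 mol R as basis and let X be its fractional conversion, so ξ = X.
Species balance: n_R = 1 − X; n_U = X; n_S = X.
Total moles n_T = 1 + X.
With p_i = (n_i/n_T)P, K = p_U p_S / (p_R).
Substituting and setting equal to 125 kPa gives a polynomial in X; the root in (0,1) is X = 0.602.
Then n_R = 0.398, n_T = 1.6, so y_R = 0.248.

y_R = 0.248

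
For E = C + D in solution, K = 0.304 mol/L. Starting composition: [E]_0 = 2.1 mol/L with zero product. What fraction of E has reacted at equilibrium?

X = 0.315

Let X = conversion of E; extent ξ = 2.1·X mol/L.
Concentrations: [E] = 2.1 − 2.1X; [C] = 2.1X; [D] = 2.1X.
K = [C] [D] / ([E]).
This equals 0.304 at X = 0.315 (the root in 0 < X < 1).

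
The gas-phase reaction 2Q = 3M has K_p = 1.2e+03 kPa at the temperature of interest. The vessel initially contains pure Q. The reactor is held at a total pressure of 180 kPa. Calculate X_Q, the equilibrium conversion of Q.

Let X = conversion of Q (basis 1 mol Q); extent of reaction ξ = 0.5X.
Species balance: n_Q = 1 − X; n_M = 1.5X.
n_T = Σnᵢ = 1 + 0.5X.
Mole fractions y_i = n_i/n_T; K_p = p_M^3 / (p_Q^2) with p_i = y_i·P.
This yields a degree-3 equation in X; solving on (0,1), X = 0.665.

X = 0.665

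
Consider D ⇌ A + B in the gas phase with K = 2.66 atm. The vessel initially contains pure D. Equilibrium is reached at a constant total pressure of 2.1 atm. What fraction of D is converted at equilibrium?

X = 0.748

Take 1 mol D as basis and let X be its fractional conversion, so ξ = X.
Mole table: n_D = 1 − X; n_A = X; n_B = X.
n_T = Σnᵢ = 1 + X.
Mole fractions y_i = n_i/n_T; K = p_A p_B / (p_D) with p_i = y_i·P.
Substituting and setting equal to 2.66 atm gives a polynomial in X; the root in (0,1) is X = 0.748.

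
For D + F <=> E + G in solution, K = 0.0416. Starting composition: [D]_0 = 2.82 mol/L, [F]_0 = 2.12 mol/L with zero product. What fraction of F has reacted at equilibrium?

Let X = conversion of F; extent ξ = 2.12·X mol/L.
Concentrations: [D] = 2.82 − 2.12X; [F] = 2.12 − 2.12X; [E] = 2.12X; [G] = 2.12X.
K = [E] [G] / ([D] [F]).
Setting equal to 0.0416 and solving for X on (0,1) gives X = 0.195.

X = 0.195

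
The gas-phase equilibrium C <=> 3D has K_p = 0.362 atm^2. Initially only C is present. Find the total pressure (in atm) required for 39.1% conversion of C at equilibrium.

P = 0.659 atm

Take 1 mol C as basis and let X be its fractional conversion, so ξ = X.
At extent ξ: n_C = 1 − X; n_D = 3X.
n_T = Σnᵢ = 1 + 2X.
K_p = p_D^3 / (p_C) with p_i = (n_i/n_T)·P.
At X = 0.391: the mole-fraction product g(X) = Π y_i^ν_i = 0.8346. Since K_p = g(X)·P^{2}, P = (K_p/g)^(1/2) = (0.362/0.8346)^(1/2) = 0.659 atm.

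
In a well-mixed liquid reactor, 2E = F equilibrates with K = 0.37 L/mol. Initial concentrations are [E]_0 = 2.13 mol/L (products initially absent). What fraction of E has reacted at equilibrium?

X = 0.460

Let X = conversion of E; extent ξ = 2.13X/2 mol/L.
Concentrations: [E] = 2.13 − 2.13X; [F] = 1.06X.
K = [F] / ([E]^2).
Solving K = 0.37 for X ∈ (0,1): X = 0.460.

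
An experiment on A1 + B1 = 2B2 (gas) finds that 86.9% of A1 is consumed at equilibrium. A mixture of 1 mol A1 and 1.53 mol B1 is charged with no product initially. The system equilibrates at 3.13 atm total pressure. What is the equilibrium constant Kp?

Kp = 34.9

Take 1 mol A1 as basis and let X be its fractional conversion, so ξ = X.
Moles: n_A1 = 1 − X; n_B1 = 1.53 − X; n_B2 = 2X.
Total moles n_T = 2.53 (Δν = 0, constant).
At X = 0.869: n_A1 = 0.131, n_B1 = 0.661, n_B2 = 1.74, n_T = 2.53.
p_i = (n_i/n_T)·P. Kp = p_B2^2 / (p_A1 p_B1) = 34.9.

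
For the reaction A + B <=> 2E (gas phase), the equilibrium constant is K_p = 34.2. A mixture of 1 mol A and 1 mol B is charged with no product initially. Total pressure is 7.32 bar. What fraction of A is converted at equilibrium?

X = 0.745

Basis: 1 mol A initially; let X = conversion of A. Extent ξ = X.
Mole table: n_A = 1 − X; n_B = 1 − X; n_E = 2X.
n_T stays at 2 (no change in mole number).
With p_i = (n_i/n_T)P, K_p = p_E^2 / (p_A p_B).
Equating to 34.2 and solving on 0 < X < 1: X = 0.745.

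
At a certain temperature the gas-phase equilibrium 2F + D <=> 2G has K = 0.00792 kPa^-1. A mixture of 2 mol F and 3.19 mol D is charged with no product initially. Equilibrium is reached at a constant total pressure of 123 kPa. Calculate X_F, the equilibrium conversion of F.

Let X = conversion of F (basis 2 mol F); extent of reaction ξ = X.
Species balance: n_F = 2 − 2X; n_D = 3.19 − X; n_G = 2X.
Total moles n_T = 5.19 − X.
With p_i = (n_i/n_T)P, K = p_G^2 / (p_F^2 p_D).
This yields a degree-3 equation in X; solving on (0,1), X = 0.429.

X = 0.429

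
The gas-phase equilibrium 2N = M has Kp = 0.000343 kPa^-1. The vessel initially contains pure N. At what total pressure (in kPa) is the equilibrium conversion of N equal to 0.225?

Basis: 1 mol N initially; let X = conversion of N. Extent ξ = 0.5X.
Moles: n_N = 1 − X; n_M = 0.5X.
Summing: n_T = 1 − 0.5X.
Kp = p_M / (p_N^2) with p_i = (n_i/n_T)·P.
At X = 0.225: the mole-fraction product g(X) = Π y_i^ν_i = 0.1662. Since Kp = g(X)·P^{-1}, P = (g/Kp)^(1/1) = (0.1662/0.000343)^(1/1) = 485 kPa.

P = 485 kPa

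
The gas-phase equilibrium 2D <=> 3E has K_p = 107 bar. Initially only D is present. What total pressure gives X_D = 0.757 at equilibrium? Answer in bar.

P = 5.95 bar

Basis: 1 mol D initially; let X = conversion of D. Extent ξ = 0.5X.
Species balance: n_D = 1 − X; n_E = 1.5X.
Summing: n_T = 1 + 0.5X.
K_p = p_E^3 / (p_D^2) with p_i = (n_i/n_T)·P.
At X = 0.757: the mole-fraction product g(X) = Π y_i^ν_i = 17.99. Since K_p = g(X)·P^{1}, P = (K_p/g)^(1/1) = (107/17.99)^(1/1) = 5.95 bar.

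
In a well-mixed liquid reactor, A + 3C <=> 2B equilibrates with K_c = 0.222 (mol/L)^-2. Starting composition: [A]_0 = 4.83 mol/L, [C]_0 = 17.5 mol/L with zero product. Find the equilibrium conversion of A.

Let X = conversion of A; extent ξ = 4.83·X mol/L.
Concentrations: [A] = 4.83 − 4.83X; [C] = 17.5 − 14.5X; [B] = 9.66X.
K_c = [B]^2 / ([A] [C]^3).
Setting equal to 0.222 and solving for X on (0,1) gives X = 0.779.

X = 0.779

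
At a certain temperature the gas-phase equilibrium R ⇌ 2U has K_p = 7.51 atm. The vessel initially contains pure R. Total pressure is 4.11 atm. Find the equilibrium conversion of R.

Take 1 mol R as basis and let X be its fractional conversion, so ξ = X.
At extent ξ: n_R = 1 − X; n_U = 2X.
Total moles n_T = 1 + X.
Mole fractions y_i = n_i/n_T; K_p = p_U^2 / (p_R) with p_i = y_i·P.
Equating to 7.51 atm and solving on 0 < X < 1: X = 0.560.

X = 0.560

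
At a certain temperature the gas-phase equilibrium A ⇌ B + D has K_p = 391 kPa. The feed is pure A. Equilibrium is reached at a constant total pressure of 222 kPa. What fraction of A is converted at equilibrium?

X = 0.799

Let X = conversion of A (basis 1 mol A); extent of reaction ξ = X.
Species balance: n_A = 1 − X; n_B = X; n_D = X.
n_T = Σnᵢ = 1 + X.
With p_i = (n_i/n_T)P, K_p = p_B p_D / (p_A).
Setting this equal to 391 kPa and taking the physical root (0 < X < 1) gives X = 0.799.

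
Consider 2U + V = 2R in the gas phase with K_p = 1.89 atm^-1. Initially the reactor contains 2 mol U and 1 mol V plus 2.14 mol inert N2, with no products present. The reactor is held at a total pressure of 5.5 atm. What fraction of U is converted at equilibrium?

Basis: 2 mol U initially; let X = conversion of U. Extent ξ = X.
Moles: n_U = 2 − 2X; n_V = 1 − X; n_R = 2X; n_I = 2.14 (inert).
n_T = Σnᵢ = 5.14 − X.
y_i = n_i/n_T, p_i = y_i·P. K_p = p_R^2 / (p_U^2 p_V).
Setting this equal to 1.89 atm^-1 and taking the physical root (0 < X < 1) gives X = 0.512.

X = 0.512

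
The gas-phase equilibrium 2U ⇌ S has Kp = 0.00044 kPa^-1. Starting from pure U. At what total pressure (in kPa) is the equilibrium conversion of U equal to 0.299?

P = 588 kPa

Let X = conversion of U (basis 1 mol U); extent of reaction ξ = 0.5X.
Mole table: n_U = 1 − X; n_S = 0.5X.
Total moles n_T = 1 − 0.5X.
Kp = p_S / (p_U^2) with p_i = (n_i/n_T)·P.
At X = 0.299: the mole-fraction product g(X) = Π y_i^ν_i = 0.2587. Since Kp = g(X)·P^{-1}, P = (g/Kp)^(1/1) = (0.2587/0.00044)^(1/1) = 588 kPa.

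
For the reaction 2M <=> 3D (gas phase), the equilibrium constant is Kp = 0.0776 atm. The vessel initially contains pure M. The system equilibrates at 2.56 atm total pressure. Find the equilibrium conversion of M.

Let X = conversion of M (basis 1 mol M); extent of reaction ξ = 0.5X.
At extent ξ: n_M = 1 − X; n_D = 1.5X.
n_T = Σnᵢ = 1 + 0.5X.
y_i = n_i/n_T, p_i = y_i·P. Kp = p_D^3 / (p_M^2).
Substituting and setting equal to 0.0776 atm gives a polynomial in X; the root in (0,1) is X = 0.187.

X = 0.187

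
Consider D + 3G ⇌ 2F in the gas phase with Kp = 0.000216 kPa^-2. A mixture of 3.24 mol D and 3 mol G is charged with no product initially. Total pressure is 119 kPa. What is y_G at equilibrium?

y_G = 0.285

Let X = conversion of G (basis 3 mol G); extent of reaction ξ = X.
Mole table: n_D = 3.24 − X; n_G = 3 − 3X; n_F = 2X.
n_T = Σnᵢ = 6.24 − 2X.
y_i = n_i/n_T, p_i = y_i·P. Kp = p_F^2 / (p_D p_G^3).
This yields a degree-4 equation in X; solving on (0,1), X = 0.503.
Then n_G = 1.49, n_T = 5.23, so y_G = 0.285.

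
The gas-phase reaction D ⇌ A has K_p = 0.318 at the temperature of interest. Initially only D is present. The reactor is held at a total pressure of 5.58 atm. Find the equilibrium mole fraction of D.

y_D = 0.759

Take 1 mol D as basis and let X be its fractional conversion, so ξ = X.
At extent ξ: n_D = 1 − X; n_A = X.
Since Δν = 0, n_T = 1 throughout.
Mole fractions y_i = n_i/n_T; K_p = p_A / (p_D) with p_i = y_i·P.
Setting this equal to 0.318 and taking the physical root (0 < X < 1) gives X = 0.241.
Then n_D = 0.759, n_T = 1, so y_D = 0.759.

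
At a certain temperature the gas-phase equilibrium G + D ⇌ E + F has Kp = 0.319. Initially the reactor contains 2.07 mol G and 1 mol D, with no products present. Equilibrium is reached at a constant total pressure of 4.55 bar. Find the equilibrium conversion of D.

Basis: 1 mol D initially; let X = conversion of D. Extent ξ = X.
Mole table: n_G = 2.07 − X; n_D = 1 − X; n_E = X; n_F = X.
Since Δν = 0, n_T = 3.07 throughout.
With p_i = (n_i/n_T)P, Kp = p_E p_F / (p_G p_D).
Equating to 0.319 and solving on 0 < X < 1: X = 0.500.

X = 0.500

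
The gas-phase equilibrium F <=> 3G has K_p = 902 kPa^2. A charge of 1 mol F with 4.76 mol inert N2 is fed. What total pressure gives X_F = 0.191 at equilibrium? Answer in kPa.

Basis: 1 mol F initially; let X = conversion of F. Extent ξ = X.
At extent ξ: n_F = 1 − X; n_G = 3X; n_I = 4.76 (inert).
Total moles n_T = 5.76 + 2X.
K_p = p_G^3 / (p_F) with p_i = (n_i/n_T)·P.
At X = 0.191: the mole-fraction product g(X) = Π y_i^ν_i = 0.006164. Since K_p = g(X)·P^{2}, P = (K_p/g)^(1/2) = (902/0.006164)^(1/2) = 383 kPa.

P = 383 kPa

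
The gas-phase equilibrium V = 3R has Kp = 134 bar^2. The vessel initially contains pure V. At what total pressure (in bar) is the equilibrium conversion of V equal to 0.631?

P = 6.11 bar

Take 1 mol V as basis and let X be its fractional conversion, so ξ = X.
Moles: n_V = 1 − X; n_R = 3X.
n_T = Σnᵢ = 1 + 2X.
Kp = p_R^3 / (p_V) with p_i = (n_i/n_T)·P.
At X = 0.631: the mole-fraction product g(X) = Π y_i^ν_i = 3.593. Since Kp = g(X)·P^{2}, P = (Kp/g)^(1/2) = (134/3.593)^(1/2) = 6.11 bar.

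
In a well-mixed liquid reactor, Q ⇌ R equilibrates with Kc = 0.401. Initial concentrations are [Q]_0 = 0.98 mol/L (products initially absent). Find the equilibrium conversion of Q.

Let X = conversion of Q; extent ξ = 0.98·X mol/L.
Concentrations: [Q] = 0.98 − 0.98X; [R] = 0.98X.
Kc = [R] / ([Q]).
This equals 0.401 at X = 0.286 (the root in 0 < X < 1).

X = 0.286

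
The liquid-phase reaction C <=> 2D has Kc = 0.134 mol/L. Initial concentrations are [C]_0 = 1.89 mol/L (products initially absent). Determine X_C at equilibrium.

X = 0.125

Let X = conversion of C; extent ξ = 1.89·X mol/L.
Concentrations: [C] = 1.89 − 1.89X; [D] = 3.78X.
Kc = [D]^2 / ([C]).
Solving Kc = 0.134 for X ∈ (0,1): X = 0.125.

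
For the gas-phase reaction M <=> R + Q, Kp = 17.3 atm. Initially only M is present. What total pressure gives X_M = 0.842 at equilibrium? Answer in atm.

Let X = conversion of M (basis 1 mol M); extent of reaction ξ = X.
Mole table: n_M = 1 − X; n_R = X; n_Q = X.
n_T = Σnᵢ = 1 + X.
Kp = p_R p_Q / (p_M) with p_i = (n_i/n_T)·P.
At X = 0.842: the mole-fraction product g(X) = Π y_i^ν_i = 2.436. Since Kp = g(X)·P^{1}, P = (Kp/g)^(1/1) = (17.3/2.436)^(1/1) = 7.1 atm.

P = 7.1 atm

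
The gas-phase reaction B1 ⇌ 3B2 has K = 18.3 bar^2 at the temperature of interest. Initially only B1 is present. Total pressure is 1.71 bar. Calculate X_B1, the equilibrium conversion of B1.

Let X = conversion of B1 (basis 1 mol B1); extent of reaction ξ = X.
Species balance: n_B1 = 1 − X; n_B2 = 3X.
n_T = Σnᵢ = 1 + 2X.
y_i = n_i/n_T, p_i = y_i·P. K = p_B2^3 / (p_B1).
Setting this equal to 18.3 bar^2 and taking the physical root (0 < X < 1) gives X = 0.726.

X = 0.726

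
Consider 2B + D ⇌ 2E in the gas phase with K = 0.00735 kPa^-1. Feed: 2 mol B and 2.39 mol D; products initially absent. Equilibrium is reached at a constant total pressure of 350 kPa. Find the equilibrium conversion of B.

Let X = conversion of B (basis 2 mol B); extent of reaction ξ = X.
Species balance: n_B = 2 − 2X; n_D = 2.39 − X; n_E = 2X.
n_T = Σnᵢ = 4.39 − X.
Mole fractions y_i = n_i/n_T; K = p_E^2 / (p_B^2 p_D) with p_i = y_i·P.
Setting this equal to 0.00735 kPa^-1 and taking the physical root (0 < X < 1) gives X = 0.527.

X = 0.527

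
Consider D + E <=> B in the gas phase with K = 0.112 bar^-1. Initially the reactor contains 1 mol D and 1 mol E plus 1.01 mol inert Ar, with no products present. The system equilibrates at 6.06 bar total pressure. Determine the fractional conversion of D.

X = 0.166

Take 1 mol D as basis and let X be its fractional conversion, so ξ = X.
Mole table: n_D = 1 − X; n_E = 1 − X; n_B = X; n_I = 1.01 (inert).
Total moles n_T = 3.01 − X.
With p_i = (n_i/n_T)P, K = p_B / (p_D p_E).
This yields a degree-2 equation in X; solving on (0,1), X = 0.166.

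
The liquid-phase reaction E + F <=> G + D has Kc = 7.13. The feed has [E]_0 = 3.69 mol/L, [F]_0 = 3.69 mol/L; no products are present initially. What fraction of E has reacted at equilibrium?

Let X = conversion of E; extent ξ = 3.69·X mol/L.
Concentrations: [E] = 3.69 − 3.69X; [F] = 3.69 − 3.69X; [G] = 3.69X; [D] = 3.69X.
Kc = [G] [D] / ([E] [F]).
Solving Kc = 7.13 for X ∈ (0,1): X = 0.728.

X = 0.728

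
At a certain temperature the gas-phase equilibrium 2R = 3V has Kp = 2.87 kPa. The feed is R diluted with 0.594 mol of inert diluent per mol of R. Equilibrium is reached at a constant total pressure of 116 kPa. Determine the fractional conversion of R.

Let X = conversion of R (basis 1 mol R); extent of reaction ξ = 0.5X.
At extent ξ: n_R = 1 − X; n_V = 1.5X; n_I = 0.594 (inert).
Total moles n_T = 1.59 + 0.5X.
Mole fractions y_i = n_i/n_T; Kp = p_V^3 / (p_R^2) with p_i = y_i·P.
Setting this equal to 2.87 kPa and taking the physical root (0 < X < 1) gives X = 0.200.

X = 0.200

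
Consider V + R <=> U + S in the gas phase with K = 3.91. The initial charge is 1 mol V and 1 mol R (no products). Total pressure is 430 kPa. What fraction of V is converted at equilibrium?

X = 0.664

Take 1 mol V as basis and let X be its fractional conversion, so ξ = X.
Species balance: n_V = 1 − X; n_R = 1 − X; n_U = X; n_S = X.
n_T stays at 2 (no change in mole number).
With p_i = (n_i/n_T)P, K = p_U p_S / (p_V p_R).
Equating to 3.91 and solving on 0 < X < 1: X = 0.664.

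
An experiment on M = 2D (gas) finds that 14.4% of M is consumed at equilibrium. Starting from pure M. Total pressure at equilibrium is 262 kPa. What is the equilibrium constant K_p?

K_p = 22.2 kPa

Basis: 1 mol M initially; let X = conversion of M. Extent ξ = X.
At extent ξ: n_M = 1 − X; n_D = 2X.
Total moles n_T = 1 + X.
At X = 0.144: n_M = 0.856, n_D = 0.288, n_T = 1.14.
p_i = (n_i/n_T)·P. K_p = p_D^2 / (p_M) = 22.2 kPa.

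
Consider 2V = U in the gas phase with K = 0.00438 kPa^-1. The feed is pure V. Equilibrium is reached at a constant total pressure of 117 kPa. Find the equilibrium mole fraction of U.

y_U = 0.272

Basis: 1 mol V initially; let X = conversion of V. Extent ξ = 0.5X.
Species balance: n_V = 1 − X; n_U = 0.5X.
Total moles n_T = 1 − 0.5X.
Mole fractions y_i = n_i/n_T; K = p_U / (p_V^2) with p_i = y_i·P.
Setting this equal to 0.00438 kPa^-1 and taking the physical root (0 < X < 1) gives X = 0.427.
Then n_U = 0.214, n_T = 0.786, so y_U = 0.272.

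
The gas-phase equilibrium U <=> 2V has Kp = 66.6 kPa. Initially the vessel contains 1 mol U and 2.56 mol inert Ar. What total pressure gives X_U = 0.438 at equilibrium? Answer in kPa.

P = 195 kPa

Take 1 mol U as basis and let X be its fractional conversion, so ξ = X.
Moles: n_U = 1 − X; n_V = 2X; n_I = 2.56 (inert).
Total moles n_T = 3.56 + X.
Kp = p_V^2 / (p_U) with p_i = (n_i/n_T)·P.
At X = 0.438: the mole-fraction product g(X) = Π y_i^ν_i = 0.3415. Since Kp = g(X)·P^{1}, P = (Kp/g)^(1/1) = (66.6/0.3415)^(1/1) = 195 kPa.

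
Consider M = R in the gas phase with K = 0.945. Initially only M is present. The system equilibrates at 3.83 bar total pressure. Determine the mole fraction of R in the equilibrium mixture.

Let X = conversion of M (basis 1 mol M); extent of reaction ξ = X.
At extent ξ: n_M = 1 − X; n_R = X.
Total moles n_T = 1 (Δν = 0, constant).
Mole fractions y_i = n_i/n_T; K = p_R / (p_M) with p_i = y_i·P.
Substituting and setting equal to 0.945 gives a polynomial in X; the root in (0,1) is X = 0.486.
Then n_R = 0.486, n_T = 1, so y_R = 0.486.

y_R = 0.486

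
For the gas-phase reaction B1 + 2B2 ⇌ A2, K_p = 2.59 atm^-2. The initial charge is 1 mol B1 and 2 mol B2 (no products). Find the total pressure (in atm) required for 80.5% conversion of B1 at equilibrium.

P = 4.5 atm

Let X = conversion of B1 (basis 1 mol B1); extent of reaction ξ = X.
Mole table: n_B1 = 1 − X; n_B2 = 2 − 2X; n_A2 = X.
Total moles n_T = 3 − 2X.
K_p = p_A2 / (p_B1 p_B2^2) with p_i = (n_i/n_T)·P.
At X = 0.805: the mole-fraction product g(X) = Π y_i^ν_i = 52.44. Since K_p = g(X)·P^{-2}, P = (g/K_p)^(1/2) = (52.44/2.59)^(1/2) = 4.5 atm.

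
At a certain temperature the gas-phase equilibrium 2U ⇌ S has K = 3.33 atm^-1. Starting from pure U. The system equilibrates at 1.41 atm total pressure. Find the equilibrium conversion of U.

Let X = conversion of U (basis 1 mol U); extent of reaction ξ = 0.5X.
Mole table: n_U = 1 − X; n_S = 0.5X.
Summing: n_T = 1 − 0.5X.
y_i = n_i/n_T, p_i = y_i·P. K = p_S / (p_U^2).
Equating to 3.33 atm^-1 and solving on 0 < X < 1: X = 0.775.

X = 0.775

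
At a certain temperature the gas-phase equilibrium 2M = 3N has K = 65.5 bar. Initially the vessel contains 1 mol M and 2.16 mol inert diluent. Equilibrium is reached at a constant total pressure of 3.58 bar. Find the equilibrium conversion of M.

X = 0.829

Basis: 1 mol M initially; let X = conversion of M. Extent ξ = 0.5X.
Mole table: n_M = 1 − X; n_N = 1.5X; n_I = 2.16 (inert).
Summing: n_T = 3.16 + 0.5X.
y_i = n_i/n_T, p_i = y_i·P. K = p_N^3 / (p_M^2).
Setting this equal to 65.5 bar and taking the physical root (0 < X < 1) gives X = 0.829.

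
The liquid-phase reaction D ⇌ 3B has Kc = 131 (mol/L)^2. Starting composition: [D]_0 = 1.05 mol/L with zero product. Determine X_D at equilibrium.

X = 0.857

Let X = conversion of D; extent ξ = 1.05·X mol/L.
Concentrations: [D] = 1.05 − 1.05X; [B] = 3.15X.
Kc = [B]^3 / ([D]).
Solving Kc = 131 for X ∈ (0,1): X = 0.857.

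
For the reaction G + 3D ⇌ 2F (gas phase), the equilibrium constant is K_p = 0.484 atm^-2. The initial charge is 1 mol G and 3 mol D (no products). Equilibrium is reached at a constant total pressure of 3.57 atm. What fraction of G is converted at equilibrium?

X = 0.514

Take 1 mol G as basis and let X be its fractional conversion, so ξ = X.
Mole table: n_G = 1 − X; n_D = 3 − 3X; n_F = 2X.
Total moles n_T = 4 − 2X.
With p_i = (n_i/n_T)P, K_p = p_F^2 / (p_G p_D^3).
This yields a degree-4 equation in X; solving on (0,1), X = 0.514.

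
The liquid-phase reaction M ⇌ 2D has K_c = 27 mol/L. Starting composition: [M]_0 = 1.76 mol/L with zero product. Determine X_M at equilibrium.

X = 0.823

Let X = conversion of M; extent ξ = 1.76·X mol/L.
Concentrations: [M] = 1.76 − 1.76X; [D] = 3.52X.
K_c = [D]^2 / ([M]).
This equals 27 at X = 0.823 (the root in 0 < X < 1).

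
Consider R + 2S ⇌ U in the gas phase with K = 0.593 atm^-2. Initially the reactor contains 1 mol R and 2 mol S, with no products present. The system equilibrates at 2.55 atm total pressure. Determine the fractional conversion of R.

X = 0.494

Basis: 1 mol R initially; let X = conversion of R. Extent ξ = X.
Moles: n_R = 1 − X; n_S = 2 − 2X; n_U = X.
n_T = Σnᵢ = 3 − 2X.
Mole fractions y_i = n_i/n_T; K = p_U / (p_R p_S^2) with p_i = y_i·P.
Setting this equal to 0.593 atm^-2 and taking the physical root (0 < X < 1) gives X = 0.494.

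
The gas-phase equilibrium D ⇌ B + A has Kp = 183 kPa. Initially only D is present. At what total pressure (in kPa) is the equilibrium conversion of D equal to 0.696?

P = 195 kPa

Basis: 1 mol D initially; let X = conversion of D. Extent ξ = X.
At extent ξ: n_D = 1 − X; n_B = X; n_A = X.
Summing: n_T = 1 + X.
Kp = p_B p_A / (p_D) with p_i = (n_i/n_T)·P.
At X = 0.696: the mole-fraction product g(X) = Π y_i^ν_i = 0.9395. Since Kp = g(X)·P^{1}, P = (Kp/g)^(1/1) = (183/0.9395)^(1/1) = 195 kPa.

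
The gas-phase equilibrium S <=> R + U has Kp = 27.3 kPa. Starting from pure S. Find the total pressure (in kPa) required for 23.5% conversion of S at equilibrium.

P = 467 kPa

Basis: 1 mol S initially; let X = conversion of S. Extent ξ = X.
Moles: n_S = 1 − X; n_R = X; n_U = X.
Summing: n_T = 1 + X.
Kp = p_R p_U / (p_S) with p_i = (n_i/n_T)·P.
At X = 0.235: the mole-fraction product g(X) = Π y_i^ν_i = 0.05845. Since Kp = g(X)·P^{1}, P = (Kp/g)^(1/1) = (27.3/0.05845)^(1/1) = 467 kPa.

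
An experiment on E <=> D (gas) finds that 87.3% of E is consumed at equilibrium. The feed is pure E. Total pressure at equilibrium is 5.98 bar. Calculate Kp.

Let X = conversion of E (basis 1 mol E); extent of reaction ξ = X.
Species balance: n_E = 1 − X; n_D = X.
n_T stays at 1 (no change in mole number).
At X = 0.873: n_E = 0.127, n_D = 0.873, n_T = 1.
p_i = (n_i/n_T)·P. Kp = p_D / (p_E) = 6.87.

Kp = 6.87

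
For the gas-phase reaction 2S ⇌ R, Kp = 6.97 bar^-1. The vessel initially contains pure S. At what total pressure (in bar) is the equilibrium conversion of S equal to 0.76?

P = 0.587 bar

Basis: 1 mol S initially; let X = conversion of S. Extent ξ = 0.5X.
Moles: n_S = 1 − X; n_R = 0.5X.
n_T = Σnᵢ = 1 − 0.5X.
Kp = p_R / (p_S^2) with p_i = (n_i/n_T)·P.
At X = 0.76: the mole-fraction product g(X) = Π y_i^ν_i = 4.09. Since Kp = g(X)·P^{-1}, P = (g/Kp)^(1/1) = (4.09/6.97)^(1/1) = 0.587 bar.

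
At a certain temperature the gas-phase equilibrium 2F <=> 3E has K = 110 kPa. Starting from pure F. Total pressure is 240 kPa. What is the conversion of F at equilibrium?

X = 0.392

Basis: 1 mol F initially; let X = conversion of F. Extent ξ = 0.5X.
Mole table: n_F = 1 − X; n_E = 1.5X.
Summing: n_T = 1 + 0.5X.
Mole fractions y_i = n_i/n_T; K = p_E^3 / (p_F^2) with p_i = y_i·P.
Substituting and setting equal to 110 kPa gives a polynomial in X; the root in (0,1) is X = 0.392.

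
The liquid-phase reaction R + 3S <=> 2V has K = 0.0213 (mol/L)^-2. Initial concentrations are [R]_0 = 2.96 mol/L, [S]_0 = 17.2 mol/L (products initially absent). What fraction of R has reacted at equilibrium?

Let X = conversion of R; extent ξ = 2.96·X mol/L.
Concentrations: [R] = 2.96 − 2.96X; [S] = 17.2 − 8.88X; [V] = 5.92X.
K = [V]^2 / ([R] [S]^3).
Solving K = 0.0213 for X ∈ (0,1): X = 0.743.

X = 0.743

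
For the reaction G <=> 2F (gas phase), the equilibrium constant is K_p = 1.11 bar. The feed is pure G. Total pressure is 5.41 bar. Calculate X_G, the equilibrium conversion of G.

Basis: 1 mol G initially; let X = conversion of G. Extent ξ = X.
Mole table: n_G = 1 − X; n_F = 2X.
Total moles n_T = 1 + X.
y_i = n_i/n_T, p_i = y_i·P. K_p = p_F^2 / (p_G).
Setting this equal to 1.11 bar and taking the physical root (0 < X < 1) gives X = 0.221.

X = 0.221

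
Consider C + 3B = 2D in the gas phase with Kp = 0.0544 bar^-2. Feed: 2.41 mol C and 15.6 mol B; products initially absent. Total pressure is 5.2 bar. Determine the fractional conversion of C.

X = 0.608

Let X = conversion of C (basis 2.41 mol C); extent of reaction ξ = 2.41X.
At extent ξ: n_C = 2.41 − 2.41X; n_B = 15.6 − 7.23X; n_D = 4.82X.
Summing: n_T = 18 − 4.82X.
With p_i = (n_i/n_T)P, Kp = p_D^2 / (p_C p_B^3).
Equating to 0.0544 bar^-2 and solving on 0 < X < 1: X = 0.608.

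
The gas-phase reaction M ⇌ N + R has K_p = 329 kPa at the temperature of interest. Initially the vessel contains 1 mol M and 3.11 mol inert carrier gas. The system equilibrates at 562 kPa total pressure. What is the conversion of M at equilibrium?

Let X = conversion of M (basis 1 mol M); extent of reaction ξ = X.
Mole table: n_M = 1 − X; n_N = X; n_R = X; n_I = 3.11 (inert).
n_T = Σnᵢ = 4.11 + X.
With p_i = (n_i/n_T)P, K_p = p_N p_R / (p_M).
Setting this equal to 329 kPa and taking the physical root (0 < X < 1) gives X = 0.785.

X = 0.785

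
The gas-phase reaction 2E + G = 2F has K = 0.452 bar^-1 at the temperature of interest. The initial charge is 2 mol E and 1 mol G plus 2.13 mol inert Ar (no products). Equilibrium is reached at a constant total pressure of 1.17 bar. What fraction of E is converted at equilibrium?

X = 0.224

Basis: 2 mol E initially; let X = conversion of E. Extent ξ = X.
Species balance: n_E = 2 − 2X; n_G = 1 − X; n_F = 2X; n_I = 2.13 (inert).
n_T = Σnᵢ = 5.13 − X.
With p_i = (n_i/n_T)P, K = p_F^2 / (p_E^2 p_G).
This yields a degree-3 equation in X; solving on (0,1), X = 0.224.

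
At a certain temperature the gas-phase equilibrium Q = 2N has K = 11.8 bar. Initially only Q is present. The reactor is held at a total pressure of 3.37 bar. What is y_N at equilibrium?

y_N = 0.812

Take 1 mol Q as basis and let X be its fractional conversion, so ξ = X.
Species balance: n_Q = 1 − X; n_N = 2X.
Total moles n_T = 1 + X.
Mole fractions y_i = n_i/n_T; K = p_N^2 / (p_Q) with p_i = y_i·P.
Setting this equal to 11.8 bar and taking the physical root (0 < X < 1) gives X = 0.683.
Then n_N = 1.37, n_T = 1.68, so y_N = 0.812.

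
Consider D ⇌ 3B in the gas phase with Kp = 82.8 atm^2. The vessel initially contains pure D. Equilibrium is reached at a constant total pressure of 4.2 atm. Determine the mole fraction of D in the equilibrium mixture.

Let X = conversion of D (basis 1 mol D); extent of reaction ξ = X.
Moles: n_D = 1 − X; n_B = 3X.
Total moles n_T = 1 + 2X.
With p_i = (n_i/n_T)P, Kp = p_B^3 / (p_D).
Setting this equal to 82.8 atm^2 and taking the physical root (0 < X < 1) gives X = 0.677.
Then n_D = 0.323, n_T = 2.35, so y_D = 0.137.

y_D = 0.137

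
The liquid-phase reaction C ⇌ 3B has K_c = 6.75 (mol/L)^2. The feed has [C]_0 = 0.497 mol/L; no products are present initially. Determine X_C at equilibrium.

X = 0.684

Let X = conversion of C; extent ξ = 0.497·X mol/L.
Concentrations: [C] = 0.497 − 0.497X; [B] = 1.49X.
K_c = [B]^3 / ([C]).
This equals 6.75 at X = 0.684 (the root in 0 < X < 1).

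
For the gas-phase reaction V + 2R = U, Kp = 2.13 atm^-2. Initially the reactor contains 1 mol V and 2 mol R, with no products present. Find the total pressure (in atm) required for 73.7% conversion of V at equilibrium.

P = 3.33 atm

Take 1 mol V as basis and let X be its fractional conversion, so ξ = X.
Moles: n_V = 1 − X; n_R = 2 − 2X; n_U = X.
Total moles n_T = 3 − 2X.
Kp = p_U / (p_V p_R^2) with p_i = (n_i/n_T)·P.
At X = 0.737: the mole-fraction product g(X) = Π y_i^ν_i = 23.59. Since Kp = g(X)·P^{-2}, P = (g/Kp)^(1/2) = (23.59/2.13)^(1/2) = 3.33 atm.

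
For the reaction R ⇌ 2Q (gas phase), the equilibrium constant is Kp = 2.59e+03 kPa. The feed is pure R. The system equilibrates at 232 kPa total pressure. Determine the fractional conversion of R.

X = 0.858

Basis: 1 mol R initially; let X = conversion of R. Extent ξ = X.
Species balance: n_R = 1 − X; n_Q = 2X.
Summing: n_T = 1 + X.
With p_i = (n_i/n_T)P, Kp = p_Q^2 / (p_R).
This yields a degree-2 equation in X; solving on (0,1), X = 0.858.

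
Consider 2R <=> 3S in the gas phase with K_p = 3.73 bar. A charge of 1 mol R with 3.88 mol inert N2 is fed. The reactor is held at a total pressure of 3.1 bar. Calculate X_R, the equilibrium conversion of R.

X = 0.631

Let X = conversion of R (basis 1 mol R); extent of reaction ξ = 0.5X.
At extent ξ: n_R = 1 − X; n_S = 1.5X; n_I = 3.88 (inert).
n_T = Σnᵢ = 4.88 + 0.5X.
Mole fractions y_i = n_i/n_T; K_p = p_S^3 / (p_R^2) with p_i = y_i·P.
Equating to 3.73 bar and solving on 0 < X < 1: X = 0.631.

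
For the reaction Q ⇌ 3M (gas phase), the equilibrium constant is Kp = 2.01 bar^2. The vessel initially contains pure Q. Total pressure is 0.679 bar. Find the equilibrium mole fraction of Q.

y_Q = 0.144

Take 1 mol Q as basis and let X be its fractional conversion, so ξ = X.
Mole table: n_Q = 1 − X; n_M = 3X.
Summing: n_T = 1 + 2X.
Mole fractions y_i = n_i/n_T; Kp = p_M^3 / (p_Q) with p_i = y_i·P.
This yields a degree-3 equation in X; solving on (0,1), X = 0.665.
Then n_Q = 0.335, n_T = 2.33, so y_Q = 0.144.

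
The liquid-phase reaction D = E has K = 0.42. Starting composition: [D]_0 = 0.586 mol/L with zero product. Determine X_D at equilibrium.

X = 0.296

Let X = conversion of D; extent ξ = 0.586·X mol/L.
Concentrations: [D] = 0.586 − 0.586X; [E] = 0.586X.
K = [E] / ([D]).
This equals 0.42 at X = 0.296 (the root in 0 < X < 1).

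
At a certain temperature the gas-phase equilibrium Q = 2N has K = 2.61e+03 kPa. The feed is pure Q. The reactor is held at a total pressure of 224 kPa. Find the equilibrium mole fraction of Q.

y_Q = 0.074

Take 1 mol Q as basis and let X be its fractional conversion, so ξ = X.
Species balance: n_Q = 1 − X; n_N = 2X.
Total moles n_T = 1 + X.
With p_i = (n_i/n_T)P, K = p_N^2 / (p_Q).
Setting this equal to 2.61e+03 kPa and taking the physical root (0 < X < 1) gives X = 0.863.
Then n_Q = 0.137, n_T = 1.86, so y_Q = 0.074.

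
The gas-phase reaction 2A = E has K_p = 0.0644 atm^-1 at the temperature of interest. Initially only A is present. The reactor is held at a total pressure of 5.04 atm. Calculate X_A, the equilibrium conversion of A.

X = 0.340

Basis: 1 mol A initially; let X = conversion of A. Extent ξ = 0.5X.
At extent ξ: n_A = 1 − X; n_E = 0.5X.
n_T = Σnᵢ = 1 − 0.5X.
Mole fractions y_i = n_i/n_T; K_p = p_E / (p_A^2) with p_i = y_i·P.
This yields a degree-2 equation in X; solving on (0,1), X = 0.340.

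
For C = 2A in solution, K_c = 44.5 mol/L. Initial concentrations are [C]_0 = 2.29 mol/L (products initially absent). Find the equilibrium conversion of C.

Let X = conversion of C; extent ξ = 2.29·X mol/L.
Concentrations: [C] = 2.29 − 2.29X; [A] = 4.58X.
K_c = [A]^2 / ([C]).
Solving K_c = 44.5 for X ∈ (0,1): X = 0.851.

X = 0.851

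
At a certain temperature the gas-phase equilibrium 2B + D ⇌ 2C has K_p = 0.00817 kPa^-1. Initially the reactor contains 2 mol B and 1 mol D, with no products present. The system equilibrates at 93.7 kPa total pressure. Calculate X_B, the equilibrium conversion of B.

X = 0.307

Basis: 2 mol B initially; let X = conversion of B. Extent ξ = X.
Species balance: n_B = 2 − 2X; n_D = 1 − X; n_C = 2X.
n_T = Σnᵢ = 3 − X.
y_i = n_i/n_T, p_i = y_i·P. K_p = p_C^2 / (p_B^2 p_D).
Equating to 0.00817 kPa^-1 and solving on 0 < X < 1: X = 0.307.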